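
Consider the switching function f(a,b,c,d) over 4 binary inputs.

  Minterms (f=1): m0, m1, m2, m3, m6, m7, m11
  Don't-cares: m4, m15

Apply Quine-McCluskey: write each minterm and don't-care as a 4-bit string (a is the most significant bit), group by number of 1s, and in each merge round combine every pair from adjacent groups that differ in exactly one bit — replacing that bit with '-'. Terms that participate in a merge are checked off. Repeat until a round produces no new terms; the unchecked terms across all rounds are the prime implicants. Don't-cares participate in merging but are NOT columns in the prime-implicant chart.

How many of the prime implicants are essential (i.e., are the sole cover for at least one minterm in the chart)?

[col 0] 0000*, 0001*, 0010*, 0011*, 0100*, 0110*, 0111*, 1011*, 1111*
[col 1] -011*, -111*, 0-00*, 0-10*, 0-11*, 00-0*, 00-1*, 000-*, 001-*, 01-0*, 011-*, 1-11*
[col 2] --11, 0--0, 0-1-, 00--
Prime implicants: --11, 0--0, 0-1-, 00--
PI chart (minterm → PIs covering it):
  0 | 0--0,00--
  1 | 00--  (sole → essential)
  2 | 0--0,0-1-,00--
  3 | --11,0-1-,00--
  6 | 0--0,0-1-
  7 | --11,0-1-
  11 | --11  (sole → essential)
Essential prime implicants: --11, 00--

2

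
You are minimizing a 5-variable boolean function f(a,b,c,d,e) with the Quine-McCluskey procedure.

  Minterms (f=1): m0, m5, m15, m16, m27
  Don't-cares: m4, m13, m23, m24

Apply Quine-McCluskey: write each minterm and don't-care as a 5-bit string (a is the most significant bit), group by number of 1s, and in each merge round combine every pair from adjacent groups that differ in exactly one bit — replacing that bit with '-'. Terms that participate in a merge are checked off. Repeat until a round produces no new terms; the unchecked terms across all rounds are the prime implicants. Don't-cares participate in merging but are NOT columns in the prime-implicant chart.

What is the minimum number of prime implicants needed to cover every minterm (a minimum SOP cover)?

Round 0: 00000✓ 00100✓ 00101✓ 01101✓ 01111✓ 10000✓ 10111 11000✓ 11011
Round 1: -0000 0-101 00-00 0010- 011-1 1-000
PIs = {-0000, 0-101, 00-00, 0010-, 011-1, 1-000, 10111, 11011}
Coverage chart:
  m0: -0000,00-00
  m5: 0-101,0010-
  m15: 011-1 ←essential
  m16: -0000,1-000
  m27: 11011 ←essential
Essential: 011-1, 11011
Petrick residual → -0000, 0-101
Min cover (4 terms): b'c'd'e' + a'cd'e + a'bce + abc'de

4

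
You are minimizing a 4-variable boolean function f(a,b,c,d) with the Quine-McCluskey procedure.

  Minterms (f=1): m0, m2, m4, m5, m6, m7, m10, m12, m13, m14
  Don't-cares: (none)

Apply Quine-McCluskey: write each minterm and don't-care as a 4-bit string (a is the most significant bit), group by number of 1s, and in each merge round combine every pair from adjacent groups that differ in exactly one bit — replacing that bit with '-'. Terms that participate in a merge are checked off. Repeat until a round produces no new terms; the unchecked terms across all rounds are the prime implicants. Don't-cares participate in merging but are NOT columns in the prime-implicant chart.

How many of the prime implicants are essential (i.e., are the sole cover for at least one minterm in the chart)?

4

Round 0: 0000✓ 0010✓ 0100✓ 0101✓ 0110✓ 0111✓ 1010✓ 1100✓ 1101✓ 1110✓
Round 1: -010✓ -100✓ -101✓ -110✓ 0-00✓ 0-10✓ 00-0✓ 01-0✓ 01-1✓ 010-✓ 011-✓ 1-10✓ 11-0✓ 110-✓
Round 2: --10 -1-0 -10- 0--0 01--
PIs = {--10, -1-0, -10-, 0--0, 01--}
Coverage chart:
  m0: 0--0 ←essential
  m2: --10,0--0
  m4: -1-0,-10-,0--0,01--
  m5: -10-,01--
  m6: --10,-1-0,0--0,01--
  m7: 01-- ←essential
  m10: --10 ←essential
  m12: -1-0,-10-
  m13: -10- ←essential
  m14: --10,-1-0
Essential: --10, -10-, 0--0, 01--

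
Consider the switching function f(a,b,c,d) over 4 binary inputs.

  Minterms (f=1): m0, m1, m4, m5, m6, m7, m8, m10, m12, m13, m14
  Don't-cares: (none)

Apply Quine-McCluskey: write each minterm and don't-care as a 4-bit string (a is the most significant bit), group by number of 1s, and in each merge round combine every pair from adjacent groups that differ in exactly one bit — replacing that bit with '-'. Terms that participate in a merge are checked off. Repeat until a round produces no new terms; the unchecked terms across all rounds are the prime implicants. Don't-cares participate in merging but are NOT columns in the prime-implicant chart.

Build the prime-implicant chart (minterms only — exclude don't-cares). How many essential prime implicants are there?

[col 0] 0000*, 0001*, 0100*, 0101*, 0110*, 0111*, 1000*, 1010*, 1100*, 1101*, 1110*
[col 1] -000*, -100*, -101*, -110*, 0-00*, 0-01*, 000-*, 01-0*, 01-1*, 010-*, 011-*, 1-00*, 1-10*, 10-0*, 11-0*, 110-*
[col 2] --00, -1-0, -10-, 0-0-, 01--, 1--0
Prime implicants: --00, -1-0, -10-, 0-0-, 01--, 1--0
PI chart (minterm → PIs covering it):
  0 | --00,0-0-
  1 | 0-0-  (sole → essential)
  4 | --00,-1-0,-10-,0-0-,01--
  5 | -10-,0-0-,01--
  6 | -1-0,01--
  7 | 01--  (sole → essential)
  8 | --00,1--0
  10 | 1--0  (sole → essential)
  12 | --00,-1-0,-10-,1--0
  13 | -10-  (sole → essential)
  14 | -1-0,1--0
Essential prime implicants: -10-, 0-0-, 01--, 1--0

4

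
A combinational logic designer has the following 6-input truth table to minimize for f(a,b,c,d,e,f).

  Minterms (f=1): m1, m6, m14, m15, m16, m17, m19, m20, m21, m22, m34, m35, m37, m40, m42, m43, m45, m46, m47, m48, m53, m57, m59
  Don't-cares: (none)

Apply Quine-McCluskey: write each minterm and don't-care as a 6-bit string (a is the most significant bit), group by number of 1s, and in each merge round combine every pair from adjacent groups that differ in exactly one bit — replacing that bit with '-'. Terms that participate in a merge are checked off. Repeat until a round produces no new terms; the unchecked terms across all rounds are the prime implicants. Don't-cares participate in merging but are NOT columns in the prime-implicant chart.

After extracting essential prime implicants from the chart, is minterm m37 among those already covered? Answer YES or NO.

NO

[col 0] 000001*, 000110*, 001110*, 001111*, 010000*, 010001*, 010011*, 010100*, 010101*, 010110*, 100010*, 100011*, 100101*, 101000*, 101010*, 101011*, 101101*, 101110*, 101111*, 110000*, 110101*, 111001*, 111011*
[col 1] -01110*, -01111*, -10000, -10101, 0-0001, 0-0110, 00-110, 00111-*, 010-00*, 010-01*, 0100-1, 01000-*, 0101-0, 01010-*, 1-0101, 1-1011, 10-010*, 10-011*, 10-101, 10001-*, 101-10*, 101-11*, 1010-0, 10101-*, 1011-1, 10111-*, 1110-1
[col 2] -0111-, 010-0-, 10-01-, 101-1-
Prime implicants: -0111-, -10000, -10101, 0-0001, 0-0110, 00-110, 010-0-, 0100-1, 0101-0, 1-0101, 1-1011, 10-01-, 10-101, 101-1-, 1010-0, 1011-1, 1110-1
PI chart (minterm → PIs covering it):
  1 | 0-0001  (sole → essential)
  6 | 0-0110,00-110
  14 | -0111-,00-110
  15 | -0111-  (sole → essential)
  16 | -10000,010-0-
  17 | 0-0001,010-0-,0100-1
  19 | 0100-1  (sole → essential)
  20 | 010-0-,0101-0
  21 | -10101,010-0-
  22 | 0-0110,0101-0
  34 | 10-01-  (sole → essential)
  35 | 10-01-  (sole → essential)
  37 | 1-0101,10-101
  40 | 1010-0  (sole → essential)
  42 | 10-01-,101-1-,1010-0
  43 | 1-1011,10-01-,101-1-
  45 | 10-101,1011-1
  46 | -0111-,101-1-
  47 | -0111-,101-1-,1011-1
  48 | -10000  (sole → essential)
  53 | -10101,1-0101
  57 | 1110-1  (sole → essential)
  59 | 1-1011,1110-1
Essential prime implicants: -0111-, -10000, 0-0001, 0100-1, 10-01-, 1010-0, 1110-1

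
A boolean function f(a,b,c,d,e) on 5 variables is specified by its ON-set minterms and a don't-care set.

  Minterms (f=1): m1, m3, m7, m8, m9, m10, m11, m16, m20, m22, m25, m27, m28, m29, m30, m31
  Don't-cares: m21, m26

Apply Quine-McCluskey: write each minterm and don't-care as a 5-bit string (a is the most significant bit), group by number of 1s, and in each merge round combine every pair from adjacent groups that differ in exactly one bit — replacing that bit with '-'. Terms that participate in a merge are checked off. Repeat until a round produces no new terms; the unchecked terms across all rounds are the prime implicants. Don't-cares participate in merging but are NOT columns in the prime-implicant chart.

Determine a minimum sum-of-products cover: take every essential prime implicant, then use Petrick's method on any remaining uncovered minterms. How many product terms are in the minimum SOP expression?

[col 0] 00001*, 00011*, 00111*, 01000*, 01001*, 01010*, 01011*, 10000*, 10100*, 10101*, 10110*, 11001*, 11010*, 11011*, 11100*, 11101*, 11110*, 11111*
[col 1] -1001*, -1010*, -1011*, 0-001*, 0-011*, 00-11, 000-1*, 010-0*, 010-1*, 0100-*, 0101-*, 1-100*, 1-101*, 1-110*, 10-00, 101-0*, 1010-*, 11-01*, 11-10*, 11-11*, 110-1*, 1101-*, 111-0*, 111-1*, 1110-*, 1111-*
[col 2] -10-1, -101-, 0-0-1, 010--, 1-1-0, 1-10-, 11--1, 11-1-, 111--
Prime implicants: -10-1, -101-, 0-0-1, 00-11, 010--, 1-1-0, 1-10-, 10-00, 11--1, 11-1-, 111--
PI chart (minterm → PIs covering it):
  1 | 0-0-1  (sole → essential)
  3 | 0-0-1,00-11
  7 | 00-11  (sole → essential)
  8 | 010--  (sole → essential)
  9 | -10-1,0-0-1,010--
  10 | -101-,010--
  11 | -10-1,-101-,0-0-1,010--
  16 | 10-00  (sole → essential)
  20 | 1-1-0,1-10-,10-00
  22 | 1-1-0  (sole → essential)
  25 | -10-1,11--1
  27 | -10-1,-101-,11--1,11-1-
  28 | 1-1-0,1-10-,111--
  29 | 1-10-,11--1,111--
  30 | 1-1-0,11-1-,111--
  31 | 11--1,11-1-,111--
Essential prime implicants: 0-0-1, 00-11, 010--, 1-1-0, 10-00
Petrick residual → 11--1
Minimum SOP uses 6 PIs: a'c'e + a'b'de + a'bc' + ace' + ab'd'e' + abe

6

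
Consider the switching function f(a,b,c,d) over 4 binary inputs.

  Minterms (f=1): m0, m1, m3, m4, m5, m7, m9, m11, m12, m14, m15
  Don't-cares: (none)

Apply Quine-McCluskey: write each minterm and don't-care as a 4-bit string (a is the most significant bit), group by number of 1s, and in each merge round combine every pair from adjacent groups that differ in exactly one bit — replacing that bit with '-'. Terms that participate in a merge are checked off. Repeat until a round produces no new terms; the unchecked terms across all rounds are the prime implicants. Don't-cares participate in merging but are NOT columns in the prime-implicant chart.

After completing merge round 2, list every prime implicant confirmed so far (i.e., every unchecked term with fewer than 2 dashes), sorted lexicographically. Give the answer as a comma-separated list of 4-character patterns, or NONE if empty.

-100, 11-0, 111-

size-2^0 implicants → 0000(✓)  0001(✓)  0011(✓)  0100(✓)  0101(✓)  0111(✓)  1001(✓)  1011(✓)  1100(✓)  1110(✓)  1111(✓)
size-2^1 implicants → -001(✓)  -011(✓)  -100  -111(✓)  0-00(✓)  0-01(✓)  0-11(✓)  00-1(✓)  000-(✓)  01-1(✓)  010-(✓)  1-11(✓)  10-1(✓)  11-0  111-
size-2^2 implicants → --11  -0-1  0--1  0-0-
Unchecked terms (primes): --11, -0-1, -100, 0--1, 0-0-, 11-0, 111-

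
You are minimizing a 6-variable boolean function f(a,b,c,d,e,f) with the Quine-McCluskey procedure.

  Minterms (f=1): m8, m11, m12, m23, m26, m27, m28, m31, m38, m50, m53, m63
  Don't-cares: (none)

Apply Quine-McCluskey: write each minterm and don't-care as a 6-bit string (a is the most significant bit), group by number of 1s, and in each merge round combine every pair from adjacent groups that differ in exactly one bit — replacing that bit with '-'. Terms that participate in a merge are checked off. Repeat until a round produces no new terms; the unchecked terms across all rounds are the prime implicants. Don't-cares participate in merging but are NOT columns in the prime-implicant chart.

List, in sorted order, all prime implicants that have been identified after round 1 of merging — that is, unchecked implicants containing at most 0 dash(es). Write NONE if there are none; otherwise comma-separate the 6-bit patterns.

[col 0] 001000*, 001011*, 001100*, 010111*, 011010*, 011011*, 011100*, 011111*, 100110, 110010, 110101, 111111*
[col 1] -11111, 0-1011, 0-1100, 001-00, 01-111, 011-11, 01101-
Prime implicants: -11111, 0-1011, 0-1100, 001-00, 01-111, 011-11, 01101-, 100110, 110010, 110101

100110, 110010, 110101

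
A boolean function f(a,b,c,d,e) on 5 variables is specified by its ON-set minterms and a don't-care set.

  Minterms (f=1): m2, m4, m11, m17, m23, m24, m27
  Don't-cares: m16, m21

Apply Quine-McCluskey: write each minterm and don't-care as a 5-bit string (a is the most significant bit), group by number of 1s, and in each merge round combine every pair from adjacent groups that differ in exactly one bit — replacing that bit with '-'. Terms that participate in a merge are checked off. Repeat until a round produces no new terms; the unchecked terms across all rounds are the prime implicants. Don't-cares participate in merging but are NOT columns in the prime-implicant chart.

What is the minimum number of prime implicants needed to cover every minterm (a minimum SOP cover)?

6

size-2^0 implicants → 00010  00100  01011(✓)  10000(✓)  10001(✓)  10101(✓)  10111(✓)  11000(✓)  11011(✓)
size-2^1 implicants → -1011  1-000  10-01  1000-  101-1
Unchecked terms (primes): -1011, 00010, 00100, 1-000, 10-01, 1000-, 101-1
Minterm coverage:
  m2 ⊆ 00010 [E]
  m4 ⊆ 00100 [E]
  m11 ⊆ -1011 [E]
  m17 ⊆ 10-01,1000-
  m23 ⊆ 101-1 [E]
  m24 ⊆ 1-000 [E]
  m27 ⊆ -1011 [E]
E = {-1011, 00010, 00100, 1-000, 101-1}
Petrick residual → 10-01
Cover = bc'de + a'b'c'de' + a'b'cd'e' + ac'd'e' + ab'd'e + ab'ce  |cover|=6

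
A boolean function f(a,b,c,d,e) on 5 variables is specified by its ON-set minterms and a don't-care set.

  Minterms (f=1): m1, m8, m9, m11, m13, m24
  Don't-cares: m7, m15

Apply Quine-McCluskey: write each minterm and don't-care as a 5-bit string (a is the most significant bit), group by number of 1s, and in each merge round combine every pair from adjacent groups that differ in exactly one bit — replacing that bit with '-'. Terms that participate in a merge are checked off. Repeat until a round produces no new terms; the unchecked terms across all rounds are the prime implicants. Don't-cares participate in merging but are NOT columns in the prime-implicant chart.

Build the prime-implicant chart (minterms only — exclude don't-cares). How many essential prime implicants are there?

3

[col 0] 00001*, 00111*, 01000*, 01001*, 01011*, 01101*, 01111*, 11000*
[col 1] -1000, 0-001, 0-111, 01-01*, 01-11*, 010-1*, 0100-, 011-1*
[col 2] 01--1
Prime implicants: -1000, 0-001, 0-111, 01--1, 0100-
PI chart (minterm → PIs covering it):
  1 | 0-001  (sole → essential)
  8 | -1000,0100-
  9 | 0-001,01--1,0100-
  11 | 01--1  (sole → essential)
  13 | 01--1  (sole → essential)
  24 | -1000  (sole → essential)
Essential prime implicants: -1000, 0-001, 01--1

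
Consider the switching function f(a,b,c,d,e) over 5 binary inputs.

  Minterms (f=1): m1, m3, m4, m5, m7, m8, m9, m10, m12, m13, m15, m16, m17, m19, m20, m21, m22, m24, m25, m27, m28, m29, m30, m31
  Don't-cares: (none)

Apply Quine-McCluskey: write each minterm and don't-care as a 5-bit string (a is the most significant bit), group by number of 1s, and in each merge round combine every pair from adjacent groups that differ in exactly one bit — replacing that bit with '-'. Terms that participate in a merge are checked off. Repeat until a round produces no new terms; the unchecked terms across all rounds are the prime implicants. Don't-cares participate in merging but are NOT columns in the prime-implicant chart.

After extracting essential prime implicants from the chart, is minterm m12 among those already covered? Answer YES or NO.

YES

size-2^0 implicants → 00001(✓)  00011(✓)  00100(✓)  00101(✓)  00111(✓)  01000(✓)  01001(✓)  01010(✓)  01100(✓)  01101(✓)  01111(✓)  10000(✓)  10001(✓)  10011(✓)  10100(✓)  10101(✓)  10110(✓)  11000(✓)  11001(✓)  11011(✓)  11100(✓)  11101(✓)  11110(✓)  11111(✓)
size-2^1 implicants → -0001(✓)  -0011(✓)  -0100(✓)  -0101(✓)  -1000(✓)  -1001(✓)  -1100(✓)  -1101(✓)  -1111(✓)  0-001(✓)  0-100(✓)  0-101(✓)  0-111(✓)  00-01(✓)  00-11(✓)  000-1(✓)  001-1(✓)  0010-(✓)  01-00(✓)  01-01(✓)  010-0  0100-(✓)  011-1(✓)  0110-(✓)  1-000(✓)  1-001(✓)  1-011(✓)  1-100(✓)  1-101(✓)  1-110(✓)  10-00(✓)  10-01(✓)  100-1(✓)  1000-(✓)  101-0(✓)  1010-(✓)  11-00(✓)  11-01(✓)  11-11(✓)  110-1(✓)  1100-(✓)  111-0(✓)  111-1(✓)  1110-(✓)  1111-(✓)
size-2^2 implicants → --001(✓)  --100(✓)  --101(✓)  -0-01(✓)  -00-1  -010-(✓)  -1-00(✓)  -1-01(✓)  -100-(✓)  -11-1  -110-(✓)  0--01(✓)  0-1-1  0-10-(✓)  00--1  01-0-(✓)  1--00(✓)  1--01(✓)  1-0-1  1-00-(✓)  1-1-0  1-10-(✓)  10-0-(✓)  11--1  11-0-(✓)  111--
size-2^3 implicants → ---01  --10-  -1-0-  1--0-
Unchecked terms (primes): ---01, --10-, -00-1, -1-0-, -11-1, 0-1-1, 00--1, 010-0, 1--0-, 1-0-1, 1-1-0, 11--1, 111--
Minterm coverage:
  m1 ⊆ ---01,-00-1,00--1
  m3 ⊆ -00-1,00--1
  m4 ⊆ --10- [E]
  m5 ⊆ ---01,--10-,0-1-1,00--1
  m7 ⊆ 0-1-1,00--1
  m8 ⊆ -1-0-,010-0
  m9 ⊆ ---01,-1-0-
  m10 ⊆ 010-0 [E]
  m12 ⊆ --10-,-1-0-
  m13 ⊆ ---01,--10-,-1-0-,-11-1,0-1-1
  m15 ⊆ -11-1,0-1-1
  m16 ⊆ 1--0- [E]
  m17 ⊆ ---01,-00-1,1--0-,1-0-1
  m19 ⊆ -00-1,1-0-1
  m20 ⊆ --10-,1--0-,1-1-0
  m21 ⊆ ---01,--10-,1--0-
  m22 ⊆ 1-1-0 [E]
  m24 ⊆ -1-0-,1--0-
  m25 ⊆ ---01,-1-0-,1--0-,1-0-1,11--1
  m27 ⊆ 1-0-1,11--1
  m28 ⊆ --10-,-1-0-,1--0-,1-1-0,111--
  m29 ⊆ ---01,--10-,-1-0-,-11-1,1--0-,11--1,111--
  m30 ⊆ 1-1-0,111--
  m31 ⊆ -11-1,11--1,111--
E = {--10-, 010-0, 1--0-, 1-1-0}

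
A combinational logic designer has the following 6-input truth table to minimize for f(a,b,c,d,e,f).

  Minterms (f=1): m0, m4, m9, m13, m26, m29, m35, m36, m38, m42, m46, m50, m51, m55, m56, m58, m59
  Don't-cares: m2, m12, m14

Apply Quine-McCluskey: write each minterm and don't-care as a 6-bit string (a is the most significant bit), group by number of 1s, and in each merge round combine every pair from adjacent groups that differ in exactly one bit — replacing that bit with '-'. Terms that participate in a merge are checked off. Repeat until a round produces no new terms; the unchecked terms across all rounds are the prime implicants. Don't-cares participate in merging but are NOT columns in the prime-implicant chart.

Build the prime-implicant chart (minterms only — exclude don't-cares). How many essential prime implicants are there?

7

Round 0: 000000✓ 000010✓ 000100✓ 001001✓ 001100✓ 001101✓ 001110✓ 011010✓ 011101✓ 100011✓ 100100✓ 100110✓ 101010✓ 101110✓ 110010✓ 110011✓ 110111✓ 111000✓ 111010✓ 111011✓
Round 1: -00100 -01110 -11010 0-1101 00-100 000-00 0000-0 001-01 0011-0 00110- 1-0011 1-1010 10-110 1001-0 101-10 11-010✓ 11-011✓ 110-11 11001-✓ 1110-0 11101-✓
Round 2: 11-01-
PIs = {-00100, -01110, -11010, 0-1101, 00-100, 000-00, 0000-0, 001-01, 0011-0, 00110-, 1-0011, 1-1010, 10-110, 1001-0, 101-10, 11-01-, 110-11, 1110-0}
Coverage chart:
  m0: 000-00,0000-0
  m4: -00100,00-100,000-00
  m9: 001-01 ←essential
  m13: 0-1101,001-01,00110-
  m26: -11010 ←essential
  m29: 0-1101 ←essential
  m35: 1-0011 ←essential
  m36: -00100,1001-0
  m38: 10-110,1001-0
  m42: 1-1010,101-10
  m46: -01110,10-110,101-10
  m50: 11-01- ←essential
  m51: 1-0011,11-01-,110-11
  m55: 110-11 ←essential
  m56: 1110-0 ←essential
  m58: -11010,1-1010,11-01-,1110-0
  m59: 11-01- ←essential
Essential: -11010, 0-1101, 001-01, 1-0011, 11-01-, 110-11, 1110-0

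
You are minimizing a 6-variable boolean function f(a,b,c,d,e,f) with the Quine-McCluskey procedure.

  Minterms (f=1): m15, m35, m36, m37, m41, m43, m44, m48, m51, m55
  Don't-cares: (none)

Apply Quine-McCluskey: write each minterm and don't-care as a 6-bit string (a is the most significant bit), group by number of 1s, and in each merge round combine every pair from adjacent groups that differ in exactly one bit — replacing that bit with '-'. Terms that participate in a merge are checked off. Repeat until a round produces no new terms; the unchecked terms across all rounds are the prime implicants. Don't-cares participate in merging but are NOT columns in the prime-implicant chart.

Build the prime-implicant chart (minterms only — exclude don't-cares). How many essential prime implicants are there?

6

size-2^0 implicants → 001111  100011(✓)  100100(✓)  100101(✓)  101001(✓)  101011(✓)  101100(✓)  110000  110011(✓)  110111(✓)
size-2^1 implicants → 1-0011  10-011  10-100  10010-  1010-1  110-11
Unchecked terms (primes): 001111, 1-0011, 10-011, 10-100, 10010-, 1010-1, 110-11, 110000
Minterm coverage:
  m15 ⊆ 001111 [E]
  m35 ⊆ 1-0011,10-011
  m36 ⊆ 10-100,10010-
  m37 ⊆ 10010- [E]
  m41 ⊆ 1010-1 [E]
  m43 ⊆ 10-011,1010-1
  m44 ⊆ 10-100 [E]
  m48 ⊆ 110000 [E]
  m51 ⊆ 1-0011,110-11
  m55 ⊆ 110-11 [E]
E = {001111, 10-100, 10010-, 1010-1, 110-11, 110000}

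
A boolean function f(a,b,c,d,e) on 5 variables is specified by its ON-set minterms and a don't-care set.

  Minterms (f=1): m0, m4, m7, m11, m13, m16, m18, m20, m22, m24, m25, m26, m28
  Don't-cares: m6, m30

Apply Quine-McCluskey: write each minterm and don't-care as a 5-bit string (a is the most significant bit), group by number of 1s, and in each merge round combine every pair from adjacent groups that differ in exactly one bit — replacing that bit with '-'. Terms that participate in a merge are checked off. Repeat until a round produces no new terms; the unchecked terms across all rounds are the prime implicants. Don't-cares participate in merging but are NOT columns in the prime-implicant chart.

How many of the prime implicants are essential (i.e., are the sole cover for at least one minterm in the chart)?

size-2^0 implicants → 00000(✓)  00100(✓)  00110(✓)  00111(✓)  01011  01101  10000(✓)  10010(✓)  10100(✓)  10110(✓)  11000(✓)  11001(✓)  11010(✓)  11100(✓)  11110(✓)
size-2^1 implicants → -0000(✓)  -0100(✓)  -0110(✓)  00-00(✓)  001-0(✓)  0011-  1-000(✓)  1-010(✓)  1-100(✓)  1-110(✓)  10-00(✓)  10-10(✓)  100-0(✓)  101-0(✓)  11-00(✓)  11-10(✓)  110-0(✓)  1100-  111-0(✓)
size-2^2 implicants → -0-00  -01-0  1--00(✓)  1--10(✓)  1-0-0(✓)  1-1-0(✓)  10--0(✓)  11--0(✓)
size-2^3 implicants → 1---0
Unchecked terms (primes): -0-00, -01-0, 0011-, 01011, 01101, 1---0, 1100-
Minterm coverage:
  m0 ⊆ -0-00 [E]
  m4 ⊆ -0-00,-01-0
  m7 ⊆ 0011- [E]
  m11 ⊆ 01011 [E]
  m13 ⊆ 01101 [E]
  m16 ⊆ -0-00,1---0
  m18 ⊆ 1---0 [E]
  m20 ⊆ -0-00,-01-0,1---0
  m22 ⊆ -01-0,1---0
  m24 ⊆ 1---0,1100-
  m25 ⊆ 1100- [E]
  m26 ⊆ 1---0 [E]
  m28 ⊆ 1---0 [E]
E = {-0-00, 0011-, 01011, 01101, 1---0, 1100-}

6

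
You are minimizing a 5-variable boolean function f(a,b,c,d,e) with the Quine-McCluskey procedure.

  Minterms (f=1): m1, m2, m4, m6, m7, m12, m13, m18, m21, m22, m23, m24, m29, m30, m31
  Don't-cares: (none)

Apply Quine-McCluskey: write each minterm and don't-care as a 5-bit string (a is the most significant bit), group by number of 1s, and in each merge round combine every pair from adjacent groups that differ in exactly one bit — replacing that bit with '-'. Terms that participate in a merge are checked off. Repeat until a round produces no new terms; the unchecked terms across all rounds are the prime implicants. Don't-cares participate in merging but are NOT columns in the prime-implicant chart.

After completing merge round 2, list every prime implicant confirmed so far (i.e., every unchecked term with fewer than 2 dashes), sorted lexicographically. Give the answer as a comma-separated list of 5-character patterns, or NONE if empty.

[col 0] 00001, 00010*, 00100*, 00110*, 00111*, 01100*, 01101*, 10010*, 10101*, 10110*, 10111*, 11000, 11101*, 11110*, 11111*
[col 1] -0010*, -0110*, -0111*, -1101, 0-100, 00-10*, 001-0, 0011-*, 0110-, 1-101*, 1-110*, 1-111*, 10-10*, 101-1*, 1011-*, 111-1*, 1111-*
[col 2] -0-10, -011-, 1-1-1, 1-11-
Prime implicants: -0-10, -011-, -1101, 0-100, 00001, 001-0, 0110-, 1-1-1, 1-11-, 11000

-1101, 0-100, 00001, 001-0, 0110-, 11000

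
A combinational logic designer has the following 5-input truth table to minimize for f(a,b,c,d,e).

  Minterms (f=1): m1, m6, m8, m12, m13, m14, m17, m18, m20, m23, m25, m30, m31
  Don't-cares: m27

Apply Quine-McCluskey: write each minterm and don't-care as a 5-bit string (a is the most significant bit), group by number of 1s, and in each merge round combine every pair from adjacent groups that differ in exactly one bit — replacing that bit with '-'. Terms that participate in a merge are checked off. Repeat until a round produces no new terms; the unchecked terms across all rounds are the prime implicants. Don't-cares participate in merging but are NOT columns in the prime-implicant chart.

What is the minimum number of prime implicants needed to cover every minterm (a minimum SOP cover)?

size-2^0 implicants → 00001(✓)  00110(✓)  01000(✓)  01100(✓)  01101(✓)  01110(✓)  10001(✓)  10010  10100  10111(✓)  11001(✓)  11011(✓)  11110(✓)  11111(✓)
size-2^1 implicants → -0001  -1110  0-110  01-00  011-0  0110-  1-001  1-111  11-11  110-1  1111-
Unchecked terms (primes): -0001, -1110, 0-110, 01-00, 011-0, 0110-, 1-001, 1-111, 10010, 10100, 11-11, 110-1, 1111-
Minterm coverage:
  m1 ⊆ -0001 [E]
  m6 ⊆ 0-110 [E]
  m8 ⊆ 01-00 [E]
  m12 ⊆ 01-00,011-0,0110-
  m13 ⊆ 0110- [E]
  m14 ⊆ -1110,0-110,011-0
  m17 ⊆ -0001,1-001
  m18 ⊆ 10010 [E]
  m20 ⊆ 10100 [E]
  m23 ⊆ 1-111 [E]
  m25 ⊆ 1-001,110-1
  m30 ⊆ -1110,1111-
  m31 ⊆ 1-111,11-11,1111-
E = {-0001, 0-110, 01-00, 0110-, 1-111, 10010, 10100}
Petrick residual → -1110, 1-001
Cover = b'c'd'e + bcde' + a'cde' + a'bd'e' + a'bcd' + ac'd'e + acde + ab'c'de' + ab'cd'e'  |cover|=9

9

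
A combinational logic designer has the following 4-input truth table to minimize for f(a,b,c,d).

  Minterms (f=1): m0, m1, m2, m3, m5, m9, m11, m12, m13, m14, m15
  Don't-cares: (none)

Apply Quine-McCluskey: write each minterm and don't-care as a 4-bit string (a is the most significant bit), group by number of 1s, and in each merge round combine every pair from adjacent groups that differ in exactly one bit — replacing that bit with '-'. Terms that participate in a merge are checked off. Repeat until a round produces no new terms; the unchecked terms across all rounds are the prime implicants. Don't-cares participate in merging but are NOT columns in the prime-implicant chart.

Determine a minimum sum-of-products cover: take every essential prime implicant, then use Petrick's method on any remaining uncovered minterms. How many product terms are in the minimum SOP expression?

size-2^0 implicants → 0000(✓)  0001(✓)  0010(✓)  0011(✓)  0101(✓)  1001(✓)  1011(✓)  1100(✓)  1101(✓)  1110(✓)  1111(✓)
size-2^1 implicants → -001(✓)  -011(✓)  -101(✓)  0-01(✓)  00-0(✓)  00-1(✓)  000-(✓)  001-(✓)  1-01(✓)  1-11(✓)  10-1(✓)  11-0(✓)  11-1(✓)  110-(✓)  111-(✓)
size-2^2 implicants → --01  -0-1  00--  1--1  11--
Unchecked terms (primes): --01, -0-1, 00--, 1--1, 11--
Minterm coverage:
  m0 ⊆ 00-- [E]
  m1 ⊆ --01,-0-1,00--
  m2 ⊆ 00-- [E]
  m3 ⊆ -0-1,00--
  m5 ⊆ --01 [E]
  m9 ⊆ --01,-0-1,1--1
  m11 ⊆ -0-1,1--1
  m12 ⊆ 11-- [E]
  m13 ⊆ --01,1--1,11--
  m14 ⊆ 11-- [E]
  m15 ⊆ 1--1,11--
E = {--01, 00--, 11--}
Petrick residual → -0-1
Cover = c'd + b'd + a'b' + ab  |cover|=4

4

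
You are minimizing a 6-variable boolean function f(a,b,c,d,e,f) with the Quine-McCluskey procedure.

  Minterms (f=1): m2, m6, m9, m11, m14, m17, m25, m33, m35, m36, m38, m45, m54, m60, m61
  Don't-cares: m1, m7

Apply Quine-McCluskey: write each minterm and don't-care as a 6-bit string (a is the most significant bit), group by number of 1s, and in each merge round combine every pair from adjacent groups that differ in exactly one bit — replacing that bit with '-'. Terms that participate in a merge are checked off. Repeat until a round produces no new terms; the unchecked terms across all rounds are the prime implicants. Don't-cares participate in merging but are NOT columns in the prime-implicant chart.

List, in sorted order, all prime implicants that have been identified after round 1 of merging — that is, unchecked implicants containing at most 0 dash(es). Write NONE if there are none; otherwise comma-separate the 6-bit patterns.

[col 0] 000001*, 000010*, 000110*, 000111*, 001001*, 001011*, 001110*, 010001*, 011001*, 100001*, 100011*, 100100*, 100110*, 101101*, 110110*, 111100*, 111101*
[col 1] -00001, -00110, 0-0001*, 0-1001*, 00-001*, 00-110, 000-10, 00011-, 0010-1, 01-001*, 1-0110, 1-1101, 1000-1, 1001-0, 11110-
[col 2] 0--001
Prime implicants: -00001, -00110, 0--001, 00-110, 000-10, 00011-, 0010-1, 1-0110, 1-1101, 1000-1, 1001-0, 11110-

NONE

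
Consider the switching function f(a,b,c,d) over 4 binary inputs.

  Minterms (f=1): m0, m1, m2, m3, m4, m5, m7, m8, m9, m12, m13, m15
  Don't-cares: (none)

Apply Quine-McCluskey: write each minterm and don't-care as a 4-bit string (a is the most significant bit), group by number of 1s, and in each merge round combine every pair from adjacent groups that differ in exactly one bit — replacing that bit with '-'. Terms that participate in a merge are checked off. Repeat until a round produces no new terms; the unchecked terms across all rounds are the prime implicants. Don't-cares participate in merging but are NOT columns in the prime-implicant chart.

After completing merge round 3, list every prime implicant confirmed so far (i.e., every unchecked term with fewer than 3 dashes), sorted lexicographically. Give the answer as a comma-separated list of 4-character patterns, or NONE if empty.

Round 0: 0000✓ 0001✓ 0010✓ 0011✓ 0100✓ 0101✓ 0111✓ 1000✓ 1001✓ 1100✓ 1101✓ 1111✓
Round 1: -000✓ -001✓ -100✓ -101✓ -111✓ 0-00✓ 0-01✓ 0-11✓ 00-0✓ 00-1✓ 000-✓ 001-✓ 01-1✓ 010-✓ 1-00✓ 1-01✓ 100-✓ 11-1✓ 110-✓
Round 2: --00✓ --01✓ -00-✓ -1-1 -10-✓ 0--1 0-0-✓ 00-- 1-0-✓
Round 3: --0-
PIs = {--0-, -1-1, 0--1, 00--}

-1-1, 0--1, 00--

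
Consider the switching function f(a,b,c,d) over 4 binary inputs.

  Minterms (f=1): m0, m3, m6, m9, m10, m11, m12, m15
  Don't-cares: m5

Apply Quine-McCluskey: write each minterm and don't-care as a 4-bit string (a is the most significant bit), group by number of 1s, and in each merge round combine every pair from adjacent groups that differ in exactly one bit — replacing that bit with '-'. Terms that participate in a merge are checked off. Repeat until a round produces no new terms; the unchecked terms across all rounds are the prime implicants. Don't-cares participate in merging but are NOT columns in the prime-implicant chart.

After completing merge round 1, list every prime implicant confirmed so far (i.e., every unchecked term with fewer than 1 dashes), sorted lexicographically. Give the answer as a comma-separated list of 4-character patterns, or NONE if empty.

0000, 0101, 0110, 1100

[col 0] 0000, 0011*, 0101, 0110, 1001*, 1010*, 1011*, 1100, 1111*
[col 1] -011, 1-11, 10-1, 101-
Prime implicants: -011, 0000, 0101, 0110, 1-11, 10-1, 101-, 1100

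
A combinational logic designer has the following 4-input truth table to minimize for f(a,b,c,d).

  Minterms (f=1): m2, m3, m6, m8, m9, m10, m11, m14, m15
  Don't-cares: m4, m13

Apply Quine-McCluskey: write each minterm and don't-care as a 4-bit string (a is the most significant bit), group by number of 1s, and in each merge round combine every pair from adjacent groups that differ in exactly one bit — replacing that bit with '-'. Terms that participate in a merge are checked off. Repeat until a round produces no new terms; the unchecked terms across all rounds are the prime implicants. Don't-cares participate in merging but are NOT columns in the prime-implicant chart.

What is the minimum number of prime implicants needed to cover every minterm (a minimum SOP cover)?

[col 0] 0010*, 0011*, 0100*, 0110*, 1000*, 1001*, 1010*, 1011*, 1101*, 1110*, 1111*
[col 1] -010*, -011*, -110*, 0-10*, 001-*, 01-0, 1-01*, 1-10*, 1-11*, 10-0*, 10-1*, 100-*, 101-*, 11-1*, 111-*
[col 2] --10, -01-, 1--1, 1-1-, 10--
Prime implicants: --10, -01-, 01-0, 1--1, 1-1-, 10--
PI chart (minterm → PIs covering it):
  2 | --10,-01-
  3 | -01-  (sole → essential)
  6 | --10,01-0
  8 | 10--  (sole → essential)
  9 | 1--1,10--
  10 | --10,-01-,1-1-,10--
  11 | -01-,1--1,1-1-,10--
  14 | --10,1-1-
  15 | 1--1,1-1-
Essential prime implicants: -01-, 10--
Petrick residual → --10, 1--1
Minimum SOP uses 4 PIs: cd' + b'c + ad + ab'

4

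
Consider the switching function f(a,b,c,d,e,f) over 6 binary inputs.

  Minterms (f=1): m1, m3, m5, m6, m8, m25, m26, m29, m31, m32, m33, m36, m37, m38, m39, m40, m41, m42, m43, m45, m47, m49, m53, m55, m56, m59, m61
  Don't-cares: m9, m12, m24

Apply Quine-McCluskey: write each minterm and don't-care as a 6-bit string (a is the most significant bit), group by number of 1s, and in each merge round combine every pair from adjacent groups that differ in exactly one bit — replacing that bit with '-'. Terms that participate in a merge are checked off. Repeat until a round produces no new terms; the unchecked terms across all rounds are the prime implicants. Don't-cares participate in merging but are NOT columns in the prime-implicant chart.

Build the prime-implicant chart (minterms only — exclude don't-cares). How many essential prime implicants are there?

size-2^0 implicants → 000001(✓)  000011(✓)  000101(✓)  000110(✓)  001000(✓)  001001(✓)  001100(✓)  011000(✓)  011001(✓)  011010(✓)  011101(✓)  011111(✓)  100000(✓)  100001(✓)  100100(✓)  100101(✓)  100110(✓)  100111(✓)  101000(✓)  101001(✓)  101010(✓)  101011(✓)  101101(✓)  101111(✓)  110001(✓)  110101(✓)  110111(✓)  111000(✓)  111011(✓)  111101(✓)
size-2^1 implicants → -00001(✓)  -00101(✓)  -00110  -01000(✓)  -01001(✓)  -11000(✓)  -11101  0-1000(✓)  0-1001(✓)  00-001(✓)  000-01(✓)  0000-1  001-00  00100-(✓)  011-01  0110-0  01100-(✓)  0111-1  1-0001(✓)  1-0101(✓)  1-0111(✓)  1-1000(✓)  1-1011  1-1101(✓)  10-000(✓)  10-001(✓)  10-101(✓)  10-111(✓)  100-00(✓)  100-01(✓)  10000-(✓)  1001-0(✓)  1001-1(✓)  10010-(✓)  10011-(✓)  101-01(✓)  101-11(✓)  1010-0(✓)  1010-1(✓)  10100-(✓)  10101-(✓)  1011-1(✓)  11-101(✓)  110-01(✓)  1101-1(✓)
size-2^2 implicants → --1000  -0-001  -00-01  -0100-  0-100-  1--101  1-0-01  1-01-1  10--01  10-00-  10-1-1  100-0-  1001--  101--1  1010--
Unchecked terms (primes): --1000, -0-001, -00-01, -00110, -0100-, -11101, 0-100-, 0000-1, 001-00, 011-01, 0110-0, 0111-1, 1--101, 1-0-01, 1-01-1, 1-1011, 10--01, 10-00-, 10-1-1, 100-0-, 1001--, 101--1, 1010--
Minterm coverage:
  m1 ⊆ -0-001,-00-01,0000-1
  m3 ⊆ 0000-1 [E]
  m5 ⊆ -00-01 [E]
  m6 ⊆ -00110 [E]
  m8 ⊆ --1000,-0100-,0-100-,001-00
  m25 ⊆ 0-100-,011-01
  m26 ⊆ 0110-0 [E]
  m29 ⊆ -11101,011-01,0111-1
  m31 ⊆ 0111-1 [E]
  m32 ⊆ 10-00-,100-0-
  m33 ⊆ -0-001,-00-01,1-0-01,10--01,10-00-,100-0-
  m36 ⊆ 100-0-,1001--
  m37 ⊆ -00-01,1--101,1-0-01,1-01-1,10--01,10-1-1,100-0-,1001--
  m38 ⊆ -00110,1001--
  m39 ⊆ 1-01-1,10-1-1,1001--
  m40 ⊆ --1000,-0100-,10-00-,1010--
  m41 ⊆ -0-001,-0100-,10--01,10-00-,101--1,1010--
  m42 ⊆ 1010-- [E]
  m43 ⊆ 1-1011,101--1,1010--
  m45 ⊆ 1--101,10--01,10-1-1,101--1
  m47 ⊆ 10-1-1,101--1
  m49 ⊆ 1-0-01 [E]
  m53 ⊆ 1--101,1-0-01,1-01-1
  m55 ⊆ 1-01-1 [E]
  m56 ⊆ --1000 [E]
  m59 ⊆ 1-1011 [E]
  m61 ⊆ -11101,1--101
E = {--1000, -00-01, -00110, 0000-1, 0110-0, 0111-1, 1-0-01, 1-01-1, 1-1011, 1010--}

10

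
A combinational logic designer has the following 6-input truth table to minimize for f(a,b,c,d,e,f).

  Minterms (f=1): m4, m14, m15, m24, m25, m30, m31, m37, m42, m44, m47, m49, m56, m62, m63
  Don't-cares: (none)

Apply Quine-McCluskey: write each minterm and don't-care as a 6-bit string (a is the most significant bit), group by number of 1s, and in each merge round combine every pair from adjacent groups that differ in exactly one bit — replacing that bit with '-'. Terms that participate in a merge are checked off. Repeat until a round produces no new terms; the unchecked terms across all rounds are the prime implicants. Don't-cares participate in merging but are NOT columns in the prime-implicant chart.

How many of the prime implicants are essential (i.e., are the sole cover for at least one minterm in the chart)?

size-2^0 implicants → 000100  001110(✓)  001111(✓)  011000(✓)  011001(✓)  011110(✓)  011111(✓)  100101  101010  101100  101111(✓)  110001  111000(✓)  111110(✓)  111111(✓)
size-2^1 implicants → -01111(✓)  -11000  -11110(✓)  -11111(✓)  0-1110(✓)  0-1111(✓)  00111-(✓)  01100-  01111-(✓)  1-1111(✓)  11111-(✓)
size-2^2 implicants → --1111  -1111-  0-111-
Unchecked terms (primes): --1111, -11000, -1111-, 0-111-, 000100, 01100-, 100101, 101010, 101100, 110001
Minterm coverage:
  m4 ⊆ 000100 [E]
  m14 ⊆ 0-111- [E]
  m15 ⊆ --1111,0-111-
  m24 ⊆ -11000,01100-
  m25 ⊆ 01100- [E]
  m30 ⊆ -1111-,0-111-
  m31 ⊆ --1111,-1111-,0-111-
  m37 ⊆ 100101 [E]
  m42 ⊆ 101010 [E]
  m44 ⊆ 101100 [E]
  m47 ⊆ --1111 [E]
  m49 ⊆ 110001 [E]
  m56 ⊆ -11000 [E]
  m62 ⊆ -1111- [E]
  m63 ⊆ --1111,-1111-
E = {--1111, -11000, -1111-, 0-111-, 000100, 01100-, 100101, 101010, 101100, 110001}

10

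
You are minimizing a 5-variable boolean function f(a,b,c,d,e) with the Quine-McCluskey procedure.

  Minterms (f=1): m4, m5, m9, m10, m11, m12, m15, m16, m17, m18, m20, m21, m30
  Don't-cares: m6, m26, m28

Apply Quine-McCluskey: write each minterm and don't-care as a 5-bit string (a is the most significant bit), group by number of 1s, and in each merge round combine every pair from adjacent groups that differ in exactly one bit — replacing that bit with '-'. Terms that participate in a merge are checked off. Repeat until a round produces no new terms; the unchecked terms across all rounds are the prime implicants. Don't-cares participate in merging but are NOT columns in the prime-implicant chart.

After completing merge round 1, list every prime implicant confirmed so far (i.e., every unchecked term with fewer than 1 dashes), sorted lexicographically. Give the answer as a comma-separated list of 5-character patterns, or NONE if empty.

size-2^0 implicants → 00100(✓)  00101(✓)  00110(✓)  01001(✓)  01010(✓)  01011(✓)  01100(✓)  01111(✓)  10000(✓)  10001(✓)  10010(✓)  10100(✓)  10101(✓)  11010(✓)  11100(✓)  11110(✓)
size-2^1 implicants → -0100(✓)  -0101(✓)  -1010  -1100(✓)  0-100(✓)  001-0  0010-(✓)  01-11  010-1  0101-  1-010  1-100(✓)  10-00(✓)  10-01(✓)  100-0  1000-(✓)  1010-(✓)  11-10  111-0
size-2^2 implicants → --100  -010-  10-0-
Unchecked terms (primes): --100, -010-, -1010, 001-0, 01-11, 010-1, 0101-, 1-010, 10-0-, 100-0, 11-10, 111-0

NONE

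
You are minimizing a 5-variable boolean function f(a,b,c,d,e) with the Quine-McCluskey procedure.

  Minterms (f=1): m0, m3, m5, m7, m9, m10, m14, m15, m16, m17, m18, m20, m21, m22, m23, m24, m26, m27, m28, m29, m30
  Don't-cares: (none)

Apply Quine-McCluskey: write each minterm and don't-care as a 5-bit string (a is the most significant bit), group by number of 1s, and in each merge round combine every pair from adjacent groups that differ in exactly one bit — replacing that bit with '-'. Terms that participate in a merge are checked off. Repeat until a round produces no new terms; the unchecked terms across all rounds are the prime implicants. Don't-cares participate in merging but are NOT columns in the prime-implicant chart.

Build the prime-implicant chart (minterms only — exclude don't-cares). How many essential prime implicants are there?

9

Round 0: 00000✓ 00011✓ 00101✓ 00111✓ 01001 01010✓ 01110✓ 01111✓ 10000✓ 10001✓ 10010✓ 10100✓ 10101✓ 10110✓ 10111✓ 11000✓ 11010✓ 11011✓ 11100✓ 11101✓ 11110✓
Round 1: -0000 -0101✓ -0111✓ -1010✓ -1110✓ 0-111 00-11 001-1✓ 01-10✓ 0111- 1-000✓ 1-010✓ 1-100✓ 1-101✓ 1-110✓ 10-00✓ 10-01✓ 10-10✓ 100-0✓ 1000-✓ 101-0✓ 101-1✓ 1010-✓ 1011-✓ 11-00✓ 11-10✓ 110-0✓ 1101- 111-0✓ 1110-✓
Round 2: -01-1 -1-10 1--00✓ 1--10✓ 1-0-0✓ 1-1-0✓ 1-10- 10--0✓ 10-0- 101-- 11--0✓
Round 3: 1---0
PIs = {-0000, -01-1, -1-10, 0-111, 00-11, 01001, 0111-, 1---0, 1-10-, 10-0-, 101--, 1101-}
Coverage chart:
  m0: -0000 ←essential
  m3: 00-11 ←essential
  m5: -01-1 ←essential
  m7: -01-1,0-111,00-11
  m9: 01001 ←essential
  m10: -1-10 ←essential
  m14: -1-10,0111-
  m15: 0-111,0111-
  m16: -0000,1---0,10-0-
  m17: 10-0- ←essential
  m18: 1---0 ←essential
  m20: 1---0,1-10-,10-0-,101--
  m21: -01-1,1-10-,10-0-,101--
  m22: 1---0,101--
  m23: -01-1,101--
  m24: 1---0 ←essential
  m26: -1-10,1---0,1101-
  m27: 1101- ←essential
  m28: 1---0,1-10-
  m29: 1-10- ←essential
  m30: -1-10,1---0
Essential: -0000, -01-1, -1-10, 00-11, 01001, 1---0, 1-10-, 10-0-, 1101-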